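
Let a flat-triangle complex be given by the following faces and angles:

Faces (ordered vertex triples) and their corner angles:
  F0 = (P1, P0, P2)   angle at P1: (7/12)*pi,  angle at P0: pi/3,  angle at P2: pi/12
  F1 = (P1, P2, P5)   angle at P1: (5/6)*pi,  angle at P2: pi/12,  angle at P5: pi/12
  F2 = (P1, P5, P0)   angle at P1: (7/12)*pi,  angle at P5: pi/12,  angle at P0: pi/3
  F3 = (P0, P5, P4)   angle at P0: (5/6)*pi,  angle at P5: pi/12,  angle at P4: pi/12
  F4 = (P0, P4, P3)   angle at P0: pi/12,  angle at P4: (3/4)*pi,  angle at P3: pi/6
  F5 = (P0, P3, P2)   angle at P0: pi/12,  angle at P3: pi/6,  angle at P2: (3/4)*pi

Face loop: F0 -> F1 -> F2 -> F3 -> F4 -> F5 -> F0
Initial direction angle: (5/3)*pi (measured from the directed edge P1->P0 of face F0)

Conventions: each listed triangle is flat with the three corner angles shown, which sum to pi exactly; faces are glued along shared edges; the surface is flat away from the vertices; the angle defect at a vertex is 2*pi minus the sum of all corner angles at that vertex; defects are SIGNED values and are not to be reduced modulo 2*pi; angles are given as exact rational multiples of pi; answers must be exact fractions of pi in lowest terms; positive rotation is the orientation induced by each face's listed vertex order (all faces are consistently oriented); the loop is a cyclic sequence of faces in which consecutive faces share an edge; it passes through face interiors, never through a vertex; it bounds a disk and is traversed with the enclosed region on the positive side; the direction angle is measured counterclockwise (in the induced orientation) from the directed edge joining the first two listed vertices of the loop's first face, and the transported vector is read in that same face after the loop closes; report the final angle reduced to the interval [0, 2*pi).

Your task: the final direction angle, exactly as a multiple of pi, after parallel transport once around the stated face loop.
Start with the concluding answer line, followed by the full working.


Answer: final direction angle = 0

enclosed vertex P0: corner angles sum to (5/3)*pi, defect = 2*pi - (5/3)*pi = pi/3
enclosed vertex P1: corner angles sum to 2*pi, defect = 2*pi - 2*pi = 0
final direction = starting direction + enclosed defect total, reduced mod 2*pi (induced orientation)
final angle = (5/3)*pi + pi/3 = 0 (mod 2*pi)


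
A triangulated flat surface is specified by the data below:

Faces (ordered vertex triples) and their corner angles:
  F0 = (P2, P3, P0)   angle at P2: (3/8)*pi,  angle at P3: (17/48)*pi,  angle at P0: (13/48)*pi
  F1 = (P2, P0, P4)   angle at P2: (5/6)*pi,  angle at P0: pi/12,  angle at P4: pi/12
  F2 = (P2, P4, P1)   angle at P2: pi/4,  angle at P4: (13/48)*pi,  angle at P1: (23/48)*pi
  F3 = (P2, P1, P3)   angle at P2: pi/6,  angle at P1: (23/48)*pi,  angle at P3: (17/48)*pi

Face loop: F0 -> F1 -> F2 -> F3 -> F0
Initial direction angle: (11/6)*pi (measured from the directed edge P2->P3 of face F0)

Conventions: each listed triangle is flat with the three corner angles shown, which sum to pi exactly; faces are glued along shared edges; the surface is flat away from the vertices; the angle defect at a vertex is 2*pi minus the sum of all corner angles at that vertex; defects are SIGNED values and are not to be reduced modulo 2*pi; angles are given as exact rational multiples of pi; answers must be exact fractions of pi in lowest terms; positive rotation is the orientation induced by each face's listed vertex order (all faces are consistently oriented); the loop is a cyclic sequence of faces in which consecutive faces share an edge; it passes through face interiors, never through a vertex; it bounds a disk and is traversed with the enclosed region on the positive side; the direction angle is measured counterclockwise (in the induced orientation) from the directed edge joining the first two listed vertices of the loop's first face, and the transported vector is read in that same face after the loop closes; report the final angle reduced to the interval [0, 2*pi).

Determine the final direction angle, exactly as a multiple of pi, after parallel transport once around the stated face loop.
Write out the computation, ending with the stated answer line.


enclosed vertex P2: corner angles sum to (13/8)*pi, defect = 2*pi - (13/8)*pi = (3/8)*pi
final direction = starting direction + enclosed defect total, reduced mod 2*pi (induced orientation)
final angle = (11/6)*pi + (3/8)*pi = (5/24)*pi (mod 2*pi)

Answer: final direction angle = (5/24)*pi


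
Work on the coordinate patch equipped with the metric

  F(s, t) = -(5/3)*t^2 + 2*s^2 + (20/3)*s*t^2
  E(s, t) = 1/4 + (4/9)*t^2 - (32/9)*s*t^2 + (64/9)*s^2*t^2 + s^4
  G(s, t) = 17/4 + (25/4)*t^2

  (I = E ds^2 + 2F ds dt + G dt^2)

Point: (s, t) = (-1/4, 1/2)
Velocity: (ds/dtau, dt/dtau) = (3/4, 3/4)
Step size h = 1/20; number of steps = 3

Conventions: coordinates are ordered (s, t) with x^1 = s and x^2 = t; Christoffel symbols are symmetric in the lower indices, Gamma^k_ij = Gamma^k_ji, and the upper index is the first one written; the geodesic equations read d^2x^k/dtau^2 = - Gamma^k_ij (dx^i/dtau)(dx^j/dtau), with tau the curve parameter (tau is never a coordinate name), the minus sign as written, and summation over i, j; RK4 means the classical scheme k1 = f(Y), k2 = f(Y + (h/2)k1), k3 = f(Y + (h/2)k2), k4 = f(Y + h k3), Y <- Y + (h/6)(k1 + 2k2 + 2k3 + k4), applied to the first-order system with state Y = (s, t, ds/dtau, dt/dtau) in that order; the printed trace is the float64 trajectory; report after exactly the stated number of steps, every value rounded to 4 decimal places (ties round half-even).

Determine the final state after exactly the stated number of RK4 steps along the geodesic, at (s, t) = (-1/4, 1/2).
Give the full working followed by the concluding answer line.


f(Y) = (ds/dtau, dt/dtau, -Gamma^s_ij Y'^i Y'^j, -Gamma^t_ij Y'^i Y'^j) with the Gammas evaluated at the stage position; h = 0.050000; intermediate values shown to 6 dp
step 0: s = -0.2500, t = 0.5000, ds/dtau = 0.7500, dt/dtau = 0.7500
step 1:
  k1: at (s, t) = (-0.250000, 0.500000), (ds/dtau, dt/dtau) = (0.750000, 0.750000); Gamma_sss = -1.547668, Gamma_sst = 1.452360, Gamma_stt = -4.824121, Gamma_tss = -0.226836, Gamma_tst = 0.176990, Gamma_ttt = -0.050251; k1 = (0.750000, 0.750000, 1.950225, -0.043252)
  k2: at (s, t) = (-0.231250, 0.518750), (ds/dtau, dt/dtau) = (0.798756, 0.748919); Gamma_sss = -1.574032, Gamma_sst = 1.424872, Gamma_stt = -4.861933, Gamma_tss = -0.198244, Gamma_tst = 0.181695, Gamma_ttt = -0.073408; k2 = (0.798756, 0.748919, 2.026481, -0.049726)
  k3: at (s, t) = (-0.230031, 0.518723), (ds/dtau, dt/dtau) = (0.800662, 0.748757); Gamma_sss = -1.572812, Gamma_sst = 1.422470, Gamma_stt = -4.865342, Gamma_tss = -0.196263, Gamma_tst = 0.181118, Gamma_ttt = -0.072929; k3 = (0.800662, 0.748757, 2.030412, -0.050458)
  k4: at (s, t) = (-0.209967, 0.537438), (ds/dtau, dt/dtau) = (0.851521, 0.747477); Gamma_sss = -1.593870, Gamma_sst = 1.390597, Gamma_stt = -4.907733, Gamma_tss = -0.164158, Gamma_tst = 0.183156, Gamma_ttt = -0.091676; k4 = (0.851521, 0.747477, 2.127545, -0.062905)
  Y <- Y + (h/6)(k1 + 2k2 + 2k3 + k4): s = -0.2100, t = 0.5374, ds/dtau = 0.8516, dt/dtau = 0.7474
step 2:
  k1: at (s, t) = (-0.209997, 0.537440), (ds/dtau, dt/dtau) = (0.851596, 0.747446); Gamma_sss = -1.593909, Gamma_sst = 1.390662, Gamma_stt = -4.907654, Gamma_tss = -0.164208, Gamma_tst = 0.183173, Gamma_ttt = -0.091695; k1 = (0.851596, 0.747446, 2.127338, -0.062873)
  k2: at (s, t) = (-0.188707, 0.556126), (ds/dtau, dt/dtau) = (0.904780, 0.745874); Gamma_sss = -1.609125, Gamma_sst = 1.353748, Gamma_stt = -4.952618, Gamma_tss = -0.128585, Gamma_tst = 0.182454, Gamma_ttt = -0.105346; k2 = (0.904780, 0.745874, 2.245393, -0.082389)
  k3: at (s, t) = (-0.187378, 0.556087), (ds/dtau, dt/dtau) = (0.907731, 0.745386); Gamma_sss = -1.607322, Gamma_sst = 1.350645, Gamma_stt = -4.955590, Gamma_tss = -0.126296, Gamma_tst = 0.181636, Gamma_ttt = -0.104293; k3 = (0.907731, 0.745386, 2.250001, -0.083784)
  k4: at (s, t) = (-0.164610, 0.574710), (ds/dtau, dt/dtau) = (0.964096, 0.743256); Gamma_sss = -1.614967, Gamma_sst = 1.306564, Gamma_stt = -5.000174, Gamma_tss = -0.086453, Gamma_tst = 0.177694, Gamma_ttt = -0.111174; k4 = (0.964096, 0.743256, 2.390838, -0.112888)
  Y <- Y + (h/6)(k1 + 2k2 + 2k3 + k4): s = -0.1647, t = 0.5747, ds/dtau = 0.9642, dt/dtau = 0.7432
step 3:
  k1: at (s, t) = (-0.164658, 0.574717), (ds/dtau, dt/dtau) = (0.964171, 0.743211); Gamma_sss = -1.615054, Gamma_sst = 1.306689, Gamma_stt = -5.000092, Gamma_tss = -0.086537, Gamma_tst = 0.177730, Gamma_ttt = -0.111231; k1 = (0.964171, 0.743211, 2.390561, -0.112829)
  k2: at (s, t) = (-0.140553, 0.593297), (ds/dtau, dt/dtau) = (1.023935, 0.740391); Gamma_sss = -1.614233, Gamma_sst = 1.254563, Gamma_stt = -5.040104, Gamma_tss = -0.042595, Gamma_tst = 0.170580, Gamma_ttt = -0.110391; k2 = (1.023935, 0.740391, 2.553108, -0.153465)
  k3: at (s, t) = (-0.139059, 0.593227), (ds/dtau, dt/dtau) = (1.027999, 0.739375); Gamma_sss = -1.611431, Gamma_sst = 1.250313, Gamma_stt = -5.041715, Gamma_tss = -0.039882, Gamma_tst = 0.169456, Gamma_ttt = -0.108430; k3 = (1.027999, 0.739375, 2.558443, -0.156176)
  k4: at (s, t) = (-0.113258, 0.611686), (ds/dtau, dt/dtau) = (1.092093, 0.735403); Gamma_sss = -1.599107, Gamma_sst = 1.186888, Gamma_stt = -5.069835, Gamma_tss = 0.009023, Gamma_tst = 0.158610, Gamma_ttt = -0.097249; k4 = (1.092093, 0.735403, 2.742609, -0.212935)
  Y <- Y + (h/6)(k1 + 2k2 + 2k3 + k4): s = -0.1133, t = 0.6117, ds/dtau = 1.0921, dt/dtau = 0.7353

Answer: s = -0.1133, t = 0.6117, ds/dtau = 1.0921, dt/dtau = 0.7353


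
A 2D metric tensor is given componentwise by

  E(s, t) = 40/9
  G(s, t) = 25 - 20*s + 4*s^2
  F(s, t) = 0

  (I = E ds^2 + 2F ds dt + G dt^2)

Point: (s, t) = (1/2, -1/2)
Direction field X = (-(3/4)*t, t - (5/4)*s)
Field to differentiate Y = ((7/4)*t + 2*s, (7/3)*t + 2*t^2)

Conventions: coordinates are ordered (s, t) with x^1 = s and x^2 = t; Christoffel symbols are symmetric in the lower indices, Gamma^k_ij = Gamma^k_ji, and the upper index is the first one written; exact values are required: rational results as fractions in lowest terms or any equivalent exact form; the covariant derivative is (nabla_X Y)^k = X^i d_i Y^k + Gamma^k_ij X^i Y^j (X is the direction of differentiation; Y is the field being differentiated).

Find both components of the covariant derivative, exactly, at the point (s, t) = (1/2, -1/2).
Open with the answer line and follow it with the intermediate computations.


Answer: (nabla_X Y)^s = 21/160, (nabla_X Y)^t = -23/128

E = 40/9, F = 0, G = 16 at the point
E_s = 0, E_t = 0, F_s = 0, F_t = 0, G_s = -16, G_t = 0
EG - F^2 = 640/9;  g^inv = (9/640) * [[16, 0], [0, 40/9]]
first-kind symbols [ij,l] = (1/2)(d_i g_jl + d_j g_il - d_l g_ij): [ss,s] = E_s/2 = 0, [ss,t] = F_s - E_t/2 = 0, [st,s] = E_t/2 = 0, [st,t] = G_s/2 = -8, [tt,s] = F_t - G_s/2 = 8, [tt,t] = G_t/2 = 0
Gamma^s_ij = (G*[ij,s] - F*[ij,t])/(EG - F^2), Gamma^t_ij = (E*[ij,t] - F*[ij,s])/(EG - F^2)
Gamma_sss = 0, Gamma_sst = 0, Gamma_stt = 9/5, Gamma_tss = 0, Gamma_tst = -1/2, Gamma_ttt = 0
X = (3/8, -9/8), Y = (1/8, -2/3) at the point


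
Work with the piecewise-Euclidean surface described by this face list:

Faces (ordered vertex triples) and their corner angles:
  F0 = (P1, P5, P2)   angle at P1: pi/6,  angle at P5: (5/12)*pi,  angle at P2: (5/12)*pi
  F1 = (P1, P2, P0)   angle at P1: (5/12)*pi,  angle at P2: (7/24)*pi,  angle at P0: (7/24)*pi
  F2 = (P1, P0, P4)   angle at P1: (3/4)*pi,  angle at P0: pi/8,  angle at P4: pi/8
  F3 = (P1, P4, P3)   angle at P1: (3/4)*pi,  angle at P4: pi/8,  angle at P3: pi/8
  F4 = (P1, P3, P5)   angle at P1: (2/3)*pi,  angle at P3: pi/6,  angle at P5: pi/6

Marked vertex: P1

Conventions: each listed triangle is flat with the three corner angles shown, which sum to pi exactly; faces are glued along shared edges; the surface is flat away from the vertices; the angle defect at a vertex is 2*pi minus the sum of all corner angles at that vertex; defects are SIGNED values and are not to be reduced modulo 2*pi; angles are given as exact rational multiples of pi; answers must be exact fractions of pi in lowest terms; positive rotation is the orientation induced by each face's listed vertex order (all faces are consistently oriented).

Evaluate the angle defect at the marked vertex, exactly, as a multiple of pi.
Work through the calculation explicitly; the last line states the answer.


Sum of corner angles at P1: (11/4)*pi
defect = 2*pi - (11/4)*pi

Answer: defect(P1) = (-3/4)*pi


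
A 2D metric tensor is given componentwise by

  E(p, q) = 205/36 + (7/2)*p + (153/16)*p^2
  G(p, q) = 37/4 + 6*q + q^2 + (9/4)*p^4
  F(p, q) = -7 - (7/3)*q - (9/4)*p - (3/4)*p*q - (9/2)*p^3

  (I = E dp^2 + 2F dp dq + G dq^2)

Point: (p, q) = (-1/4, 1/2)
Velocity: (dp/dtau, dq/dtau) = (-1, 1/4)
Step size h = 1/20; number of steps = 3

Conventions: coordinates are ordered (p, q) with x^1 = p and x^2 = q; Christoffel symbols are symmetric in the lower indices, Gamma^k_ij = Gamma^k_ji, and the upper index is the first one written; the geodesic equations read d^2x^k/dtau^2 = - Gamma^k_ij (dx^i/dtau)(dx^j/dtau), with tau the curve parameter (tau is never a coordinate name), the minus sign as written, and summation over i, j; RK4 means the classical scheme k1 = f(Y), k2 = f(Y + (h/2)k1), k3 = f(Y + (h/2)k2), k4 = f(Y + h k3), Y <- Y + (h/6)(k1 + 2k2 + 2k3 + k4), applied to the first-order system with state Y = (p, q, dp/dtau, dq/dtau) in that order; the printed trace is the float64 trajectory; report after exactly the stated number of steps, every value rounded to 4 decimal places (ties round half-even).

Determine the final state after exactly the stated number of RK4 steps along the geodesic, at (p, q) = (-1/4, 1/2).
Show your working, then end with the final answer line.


f(Y) = (dp/dtau, dq/dtau, -Gamma^p_ij Y'^i Y'^j, -Gamma^q_ij Y'^i Y'^j) with the Gammas evaluated at the stage position; h = 0.050000; intermediate values shown to 6 dp
step 0: p = -0.2500, q = 0.5000, dp/dtau = -1.0000, dq/dtau = 0.2500
step 1:
  k1: at (p, q) = (-0.250000, 0.500000), (dp/dtau, dq/dtau) = (-1.000000, 0.250000); Gamma_ppp = -2.726157, Gamma_ppq = -0.042167, Gamma_pqq = 0.006296, Gamma_qpp = -1.898796, Gamma_qpq = -0.030702, Gamma_qqq = 0.283548; k1 = (-1.000000, 0.250000, 2.704680, 1.865724)
  k2: at (p, q) = (-0.275000, 0.506250), (dp/dtau, dq/dtau) = (-0.932383, 0.296643); Gamma_ppp = -2.659570, Gamma_ppq = -0.048325, Gamma_pqq = 0.020183, Gamma_qpp = -1.850574, Gamma_qpq = -0.035796, Gamma_qqq = 0.291072; k2 = (-0.932383, 0.296643, 2.283557, 1.563360)
  k3: at (p, q) = (-0.273310, 0.507416), (dp/dtau, dq/dtau) = (-0.942911, 0.289084); Gamma_ppp = -2.664708, Gamma_ppq = -0.047903, Gamma_pqq = 0.019326, Gamma_qpp = -1.853334, Gamma_qpq = -0.035422, Gamma_qqq = 0.290493; k3 = (-0.942911, 0.289084, 2.341412, 1.604178)
  k4: at (p, q) = (-0.297146, 0.514454), (dp/dtau, dq/dtau) = (-0.882929, 0.330209); Gamma_ppp = -2.588984, Gamma_ppq = -0.053487, Gamma_pqq = 0.031671, Gamma_qpp = -1.800872, Gamma_qpq = -0.040295, Gamma_qqq = 0.296826; k4 = (-0.882929, 0.330209, 1.983637, 1.348035)
  Y <- Y + (h/6)(k1 + 2k2 + 2k3 + k4): p = -0.2969, q = 0.5146, dp/dtau = -0.8838, dq/dtau = 0.3296
step 2:
  k1: at (p, q) = (-0.296946, 0.514597), (dp/dtau, dq/dtau) = (-0.883848, 0.329574); Gamma_ppp = -2.589667, Gamma_ppq = -0.053440, Gamma_pqq = 0.031578, Gamma_qpp = -1.801231, Gamma_qpq = -0.040250, Gamma_qqq = 0.296763; k1 = (-0.883848, 0.329574, 1.988451, 1.351415)
  k2: at (p, q) = (-0.319042, 0.522837), (dp/dtau, dq/dtau) = (-0.834137, 0.363359); Gamma_ppp = -2.512781, Gamma_ppq = -0.058305, Gamma_pqq = 0.042288, Gamma_qpp = -1.749163, Gamma_qpq = -0.044761, Gamma_qqq = 0.301853; k2 = (-0.834137, 0.363359, 1.707426, 1.150053)
  k3: at (p, q) = (-0.317799, 0.523681), (dp/dtau, dq/dtau) = (-0.841162, 0.358325); Gamma_ppp = -2.517280, Gamma_ppq = -0.058024, Gamma_pqq = 0.041741, Gamma_qpp = -1.751504, Gamma_qpq = -0.044478, Gamma_qqq = 0.301497; k3 = (-0.841162, 0.358325, 1.740774, 1.173760)
  k4: at (p, q) = (-0.339004, 0.532513), (dp/dtau, dq/dtau) = (-0.796809, 0.388262); Gamma_ppp = -2.440410, Gamma_ppq = -0.062409, Gamma_pqq = 0.051437, Gamma_qpp = -1.700555, Gamma_qpq = -0.048810, Gamma_qqq = 0.305781; k4 = (-0.796809, 0.388262, 1.503059, 1.003394)
  Y <- Y + (h/6)(k1 + 2k2 + 2k3 + k4): p = -0.3389, q = 0.5326, dp/dtau = -0.7973, dq/dtau = 0.3879
step 3:
  k1: at (p, q) = (-0.338873, 0.532607), (dp/dtau, dq/dtau) = (-0.797282, 0.387927); Gamma_ppp = -2.440896, Gamma_ppq = -0.062381, Gamma_pqq = 0.051383, Gamma_qpp = -1.700799, Gamma_qpq = -0.048779, Gamma_qqq = 0.305746; k1 = (-0.797282, 0.387927, 1.505256, 1.004943)
  k2: at (p, q) = (-0.358805, 0.542305), (dp/dtau, dq/dtau) = (-0.759651, 0.413051); Gamma_ppp = -2.367481, Gamma_ppq = -0.066218, Gamma_pqq = 0.060026, Gamma_qpp = -1.652791, Gamma_qpq = -0.052846, Gamma_qqq = 0.309207; k2 = (-0.759651, 0.413051, 1.314404, 0.867857)
  k3: at (p, q) = (-0.357864, 0.542933), (dp/dtau, dq/dtau) = (-0.764422, 0.409624); Gamma_ppp = -2.370986, Gamma_ppq = -0.066029, Gamma_pqq = 0.059658, Gamma_qpp = -1.654538, Gamma_qpq = -0.052626, Gamma_qqq = 0.308980; k3 = (-0.764422, 0.409624, 1.334103, 0.882013)
  k4: at (p, q) = (-0.377094, 0.553088), (dp/dtau, dq/dtau) = (-0.730577, 0.432028); Gamma_ppp = -2.300156, Gamma_ppq = -0.069479, Gamma_pqq = 0.067619, Gamma_qpp = -1.608957, Gamma_qpq = -0.056559, Gamma_qqq = 0.311876; k4 = (-0.730577, 0.432028, 1.171211, 0.764854)
  Y <- Y + (h/6)(k1 + 2k2 + 2k3 + k4): p = -0.3770, q = 0.5532, dp/dtau = -0.7308, dq/dtau = 0.4318

Answer: p = -0.3770, q = 0.5532, dp/dtau = -0.7308, dq/dtau = 0.4318


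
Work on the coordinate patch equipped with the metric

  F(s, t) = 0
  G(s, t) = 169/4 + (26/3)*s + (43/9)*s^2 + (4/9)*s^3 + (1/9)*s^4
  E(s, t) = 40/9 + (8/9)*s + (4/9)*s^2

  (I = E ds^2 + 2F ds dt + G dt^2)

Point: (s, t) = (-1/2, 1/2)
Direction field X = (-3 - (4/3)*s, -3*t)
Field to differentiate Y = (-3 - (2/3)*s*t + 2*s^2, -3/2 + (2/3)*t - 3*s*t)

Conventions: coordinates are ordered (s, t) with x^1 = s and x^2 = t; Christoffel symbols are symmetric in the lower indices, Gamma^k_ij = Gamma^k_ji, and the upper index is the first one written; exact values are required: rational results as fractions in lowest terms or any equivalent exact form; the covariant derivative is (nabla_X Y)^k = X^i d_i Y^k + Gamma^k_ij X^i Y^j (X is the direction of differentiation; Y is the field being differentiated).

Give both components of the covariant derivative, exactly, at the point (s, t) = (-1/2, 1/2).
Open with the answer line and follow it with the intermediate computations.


Answer: (nabla_X Y)^s = 17483/3552, (nabla_X Y)^t = 1319/2700

E = 37/9, F = 0, G = 625/16 at the point
E_s = 4/9, E_t = 0, F_s = 0, F_t = 0, G_s = 25/6, G_t = 0
EG - F^2 = 23125/144;  g^inv = (144/23125) * [[625/16, 0], [0, 37/9]]
first-kind symbols [ij,l] = (1/2)(d_i g_jl + d_j g_il - d_l g_ij): [ss,s] = E_s/2 = 2/9, [ss,t] = F_s - E_t/2 = 0, [st,s] = E_t/2 = 0, [st,t] = G_s/2 = 25/12, [tt,s] = F_t - G_s/2 = -25/12, [tt,t] = G_t/2 = 0
Gamma^s_ij = (G*[ij,s] - F*[ij,t])/(EG - F^2), Gamma^t_ij = (E*[ij,t] - F*[ij,s])/(EG - F^2)
Gamma_sss = 2/37, Gamma_sst = 0, Gamma_stt = -75/148, Gamma_tss = 0, Gamma_tst = 4/75, Gamma_ttt = 0
X = (-7/3, -3/2), Y = (-7/3, -5/12) at the point


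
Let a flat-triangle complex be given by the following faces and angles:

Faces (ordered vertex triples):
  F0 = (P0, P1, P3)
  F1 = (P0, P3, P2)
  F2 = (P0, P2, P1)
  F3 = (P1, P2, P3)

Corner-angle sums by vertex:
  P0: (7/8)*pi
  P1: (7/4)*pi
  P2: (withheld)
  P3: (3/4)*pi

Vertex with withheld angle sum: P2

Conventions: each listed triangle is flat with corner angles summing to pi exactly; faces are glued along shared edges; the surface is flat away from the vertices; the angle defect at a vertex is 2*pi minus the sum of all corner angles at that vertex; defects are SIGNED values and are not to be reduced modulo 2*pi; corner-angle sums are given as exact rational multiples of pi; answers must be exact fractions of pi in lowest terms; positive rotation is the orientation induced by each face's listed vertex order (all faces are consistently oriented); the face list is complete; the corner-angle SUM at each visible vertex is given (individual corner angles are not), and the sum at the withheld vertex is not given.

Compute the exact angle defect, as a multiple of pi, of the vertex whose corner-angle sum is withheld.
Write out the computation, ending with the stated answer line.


V = 4, E = 6, F = 4; chi = V - E + F = 2
Gauss-Bonnet: total defect = 2*pi*chi = 4*pi; visible defects sum to (21/8)*pi

Answer: defect(P2) = (11/8)*pi


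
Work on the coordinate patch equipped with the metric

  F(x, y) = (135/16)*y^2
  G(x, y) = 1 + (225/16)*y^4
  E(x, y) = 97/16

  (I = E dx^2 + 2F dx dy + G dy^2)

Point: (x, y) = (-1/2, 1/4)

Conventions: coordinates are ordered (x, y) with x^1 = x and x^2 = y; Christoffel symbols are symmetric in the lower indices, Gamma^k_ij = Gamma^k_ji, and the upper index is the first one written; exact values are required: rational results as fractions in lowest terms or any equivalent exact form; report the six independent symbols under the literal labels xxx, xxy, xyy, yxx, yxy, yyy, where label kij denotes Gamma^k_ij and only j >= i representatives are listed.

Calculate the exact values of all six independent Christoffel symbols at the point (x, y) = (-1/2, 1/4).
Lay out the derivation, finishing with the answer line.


E = 97/16, F = 135/256, G = 4321/4096 at the point
E_x = 0, E_y = 0, F_x = 0, F_y = 135/32, G_x = 0, G_y = 225/256
EG - F^2 = 25057/4096;  g^inv = (4096/25057) * [[4321/4096, -135/256], [-135/256, 97/16]]
first-kind symbols [ij,l] = (1/2)(d_i g_jl + d_j g_il - d_l g_ij): [xx,x] = E_x/2 = 0, [xx,y] = F_x - E_y/2 = 0, [xy,x] = E_y/2 = 0, [xy,y] = G_x/2 = 0, [yy,x] = F_y - G_x/2 = 135/32, [yy,y] = G_y/2 = 225/512
Gamma^x_ij = (G*[ij,x] - F*[ij,y])/(EG - F^2), Gamma^y_ij = (E*[ij,y] - F*[ij,x])/(EG - F^2)

Answer: Gamma_xxx = 0, Gamma_xxy = 0, Gamma_xyy = 17280/25057, Gamma_yxx = 0, Gamma_yxy = 0, Gamma_yyy = 1800/25057


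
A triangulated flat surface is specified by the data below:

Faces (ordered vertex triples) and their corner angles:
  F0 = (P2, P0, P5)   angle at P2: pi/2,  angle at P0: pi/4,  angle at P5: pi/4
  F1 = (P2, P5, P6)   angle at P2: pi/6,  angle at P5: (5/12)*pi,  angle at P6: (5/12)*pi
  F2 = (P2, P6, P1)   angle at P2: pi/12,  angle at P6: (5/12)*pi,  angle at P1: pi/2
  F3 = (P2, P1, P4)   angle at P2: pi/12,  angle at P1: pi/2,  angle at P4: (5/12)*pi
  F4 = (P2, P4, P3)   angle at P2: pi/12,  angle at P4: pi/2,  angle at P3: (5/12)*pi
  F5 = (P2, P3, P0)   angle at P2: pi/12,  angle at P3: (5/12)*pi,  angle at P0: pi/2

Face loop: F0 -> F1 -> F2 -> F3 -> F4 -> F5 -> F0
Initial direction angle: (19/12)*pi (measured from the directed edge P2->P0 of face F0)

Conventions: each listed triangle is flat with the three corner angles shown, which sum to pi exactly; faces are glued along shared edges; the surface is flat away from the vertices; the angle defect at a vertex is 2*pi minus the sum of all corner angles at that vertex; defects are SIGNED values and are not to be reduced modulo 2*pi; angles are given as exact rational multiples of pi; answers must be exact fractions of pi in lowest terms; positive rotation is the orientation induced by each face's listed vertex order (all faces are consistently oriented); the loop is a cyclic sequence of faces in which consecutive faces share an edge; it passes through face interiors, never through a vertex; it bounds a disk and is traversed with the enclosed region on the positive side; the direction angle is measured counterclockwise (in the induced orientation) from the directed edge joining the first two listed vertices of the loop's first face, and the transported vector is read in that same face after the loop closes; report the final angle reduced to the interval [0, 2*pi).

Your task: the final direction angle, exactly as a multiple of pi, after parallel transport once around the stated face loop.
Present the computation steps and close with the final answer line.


enclosed vertex P2: corner angles sum to pi, defect = 2*pi - pi = pi
the final direction is the initial angle plus the enclosed defects, taken mod 2*pi in the induced orientation
final angle = (19/12)*pi + pi = (7/12)*pi (mod 2*pi)

Answer: final direction angle = (7/12)*pi


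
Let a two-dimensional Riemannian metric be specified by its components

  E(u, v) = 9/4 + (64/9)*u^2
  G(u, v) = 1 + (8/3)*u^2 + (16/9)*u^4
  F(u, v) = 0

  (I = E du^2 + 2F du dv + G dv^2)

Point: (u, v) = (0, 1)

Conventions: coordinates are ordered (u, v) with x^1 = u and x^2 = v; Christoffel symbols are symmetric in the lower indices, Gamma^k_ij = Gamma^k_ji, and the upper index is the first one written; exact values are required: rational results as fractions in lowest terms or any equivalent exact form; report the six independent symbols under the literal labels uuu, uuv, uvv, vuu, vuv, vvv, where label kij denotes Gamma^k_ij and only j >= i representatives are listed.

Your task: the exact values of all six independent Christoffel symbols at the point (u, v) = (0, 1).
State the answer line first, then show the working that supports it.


Answer: Gamma_uuu = 0, Gamma_uuv = 0, Gamma_uvv = 0, Gamma_vuu = 0, Gamma_vuv = 0, Gamma_vvv = 0

E = 9/4, F = 0, G = 1 at the point
E_u = 0, E_v = 0, F_u = 0, F_v = 0, G_u = 0, G_v = 0
EG - F^2 = 9/4;  g^inv = (4/9) * [[1, 0], [0, 9/4]]
first-kind symbols [ij,l] = (1/2)(d_i g_jl + d_j g_il - d_l g_ij): [uu,u] = E_u/2 = 0, [uu,v] = F_u - E_v/2 = 0, [uv,u] = E_v/2 = 0, [uv,v] = G_u/2 = 0, [vv,u] = F_v - G_u/2 = 0, [vv,v] = G_v/2 = 0
Gamma^u_ij = (G*[ij,u] - F*[ij,v])/(EG - F^2), Gamma^v_ij = (E*[ij,v] - F*[ij,u])/(EG - F^2)


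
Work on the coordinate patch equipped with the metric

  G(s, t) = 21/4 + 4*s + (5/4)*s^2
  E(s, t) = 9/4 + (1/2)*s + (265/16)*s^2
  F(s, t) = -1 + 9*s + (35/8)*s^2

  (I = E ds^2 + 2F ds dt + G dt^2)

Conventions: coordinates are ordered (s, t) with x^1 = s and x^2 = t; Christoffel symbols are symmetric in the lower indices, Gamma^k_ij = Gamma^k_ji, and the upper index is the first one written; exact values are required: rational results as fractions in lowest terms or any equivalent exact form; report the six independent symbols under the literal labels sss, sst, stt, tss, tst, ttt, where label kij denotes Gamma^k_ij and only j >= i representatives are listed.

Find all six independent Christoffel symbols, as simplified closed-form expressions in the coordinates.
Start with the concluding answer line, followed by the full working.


Answer: Gamma_sss = (-1125*s^3 - 3300*s^2 + 1005*s + 660)/(100*s^4 - 760*s^3 + 1249*s^2 + 1896*s + 692), Gamma_sst = (-350*s^3 - 1280*s^2 - 1072*s + 128)/(100*s^4 - 760*s^3 + 1249*s^2 + 1896*s + 692), Gamma_stt = (-100*s^3 - 480*s^2 - 932*s - 672)/(100*s^4 - 760*s^3 + 1249*s^2 + 1896*s + 692), Gamma_tss = (9275*s^3 + 420*s^2 + 4928*s + 2624)/(200*s^4 - 1520*s^3 + 2498*s^2 + 3792*s + 1384), Gamma_tst = (1325*s^3 + 2160*s^2 + 244*s + 288)/(100*s^4 - 760*s^3 + 1249*s^2 + 1896*s + 692), Gamma_ttt = (350*s^3 + 1280*s^2 + 1072*s - 128)/(100*s^4 - 760*s^3 + 1249*s^2 + 1896*s + 692)

E = 9/4 + (1/2)*s + (265/16)*s^2; F = -1 + 9*s + (35/8)*s^2; G = 21/4 + 4*s + (5/4)*s^2
Gamma^k_ij = (1/2) g^{kl} (d_i g_jl + d_j g_il - d_l g_ij), with g^inv = (1/(EG-F^2)) [[G, -F], [-F, E]]
first partials: E_s = 1/2 + (265/8)*s, E_t = 0, F_s = 9 + (35/4)*s, F_t = 0, G_s = 4 + (5/2)*s, G_t = 0
D = EG - F^2 = 173/16 + (237/8)*s + (1249/64)*s^2 - (95/8)*s^3 + (25/16)*s^4
expanded: Gamma^s_ss = (G E_s - 2F F_s + F E_t)/(2D), Gamma^s_st = (G E_t - F G_s)/(2D), Gamma^s_tt = (2G F_t - G G_s - F G_t)/(2D), Gamma^t_ss = (2E F_s - E E_t - F E_s)/(2D), Gamma^t_st = (E G_s - F E_t)/(2D), Gamma^t_tt = (E G_t - 2F F_t + F G_s)/(2D); substitute and cancel common factors


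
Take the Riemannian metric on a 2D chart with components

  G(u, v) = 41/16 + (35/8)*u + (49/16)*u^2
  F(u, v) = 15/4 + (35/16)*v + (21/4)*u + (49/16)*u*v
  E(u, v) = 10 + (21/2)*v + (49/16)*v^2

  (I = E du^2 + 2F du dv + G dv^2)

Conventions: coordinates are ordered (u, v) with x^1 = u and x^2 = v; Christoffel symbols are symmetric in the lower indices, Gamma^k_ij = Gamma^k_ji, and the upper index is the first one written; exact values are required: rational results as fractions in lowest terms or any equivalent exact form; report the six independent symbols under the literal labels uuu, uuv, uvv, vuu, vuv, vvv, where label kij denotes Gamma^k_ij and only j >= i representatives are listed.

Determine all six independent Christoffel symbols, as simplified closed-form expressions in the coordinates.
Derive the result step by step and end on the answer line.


E = 10 + (21/2)*v + (49/16)*v^2; F = 15/4 + (35/16)*v + (21/4)*u + (49/16)*u*v; G = 41/16 + (35/8)*u + (49/16)*u^2
Gamma^k_ij = (1/2) g^{kl} (d_i g_jl + d_j g_il - d_l g_ij), with g^inv = (1/(EG-F^2)) [[G, -F], [-F, E]]
first partials: E_u = 0, E_v = 21/2 + (49/8)*v, F_u = 21/4 + (49/16)*v, F_v = 35/16 + (49/16)*u, G_u = 35/8 + (49/8)*u, G_v = 0
D = EG - F^2 = 185/16 + (21/2)*v + (35/8)*u + (49/16)*v^2 + (49/16)*u^2
expanded: Gamma^u_uu = (G E_u - 2F F_u + F E_v)/(2D), Gamma^u_uv = (G E_v - F G_u)/(2D), Gamma^u_vv = (2G F_v - G G_u - F G_v)/(2D), Gamma^v_uu = (2E F_u - E E_v - F E_u)/(2D), Gamma^v_uv = (E G_u - F E_v)/(2D), Gamma^v_vv = (E G_v - 2F F_v + F G_u)/(2D); substitute and cancel common factors

Answer: Gamma_uuu = 0, Gamma_uuv = (49*v + 84)/(49*u^2 + 70*u + 49*v^2 + 168*v + 185), Gamma_uvv = 0, Gamma_vuu = 0, Gamma_vuv = (49*u + 35)/(49*u^2 + 70*u + 49*v^2 + 168*v + 185), Gamma_vvv = 0


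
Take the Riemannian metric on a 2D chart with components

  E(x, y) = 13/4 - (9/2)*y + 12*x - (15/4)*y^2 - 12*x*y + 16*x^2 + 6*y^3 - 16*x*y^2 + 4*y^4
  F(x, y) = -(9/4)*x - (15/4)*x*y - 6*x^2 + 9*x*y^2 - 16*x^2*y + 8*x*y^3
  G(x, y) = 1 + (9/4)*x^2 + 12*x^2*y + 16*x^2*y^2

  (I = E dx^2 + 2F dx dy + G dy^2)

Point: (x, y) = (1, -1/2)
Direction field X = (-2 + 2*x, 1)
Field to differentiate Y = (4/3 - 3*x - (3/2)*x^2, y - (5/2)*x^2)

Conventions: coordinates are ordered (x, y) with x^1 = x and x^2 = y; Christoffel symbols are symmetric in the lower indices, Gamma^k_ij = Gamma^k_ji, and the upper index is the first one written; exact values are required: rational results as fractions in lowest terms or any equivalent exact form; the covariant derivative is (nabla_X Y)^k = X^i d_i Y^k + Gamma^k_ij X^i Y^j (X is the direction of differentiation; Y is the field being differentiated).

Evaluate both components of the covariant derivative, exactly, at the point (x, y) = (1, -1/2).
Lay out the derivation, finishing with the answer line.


E = 545/16, F = 23/8, G = 5/4 at the point
E_x = 46, E_y = 23/4, F_x = 39/8, F_y = -91/4, G_x = 1/2, G_y = -4
EG - F^2 = 549/16;  g^inv = (16/549) * [[5/4, -23/8], [-23/8, 545/16]]
first-kind symbols [ij,l] = (1/2)(d_i g_jl + d_j g_il - d_l g_ij): [xx,x] = E_x/2 = 23, [xx,y] = F_x - E_y/2 = 2, [xy,x] = E_y/2 = 23/8, [xy,y] = G_x/2 = 1/4, [yy,x] = F_y - G_x/2 = -23, [yy,y] = G_y/2 = -2
Gamma^x_ij = (G*[ij,x] - F*[ij,y])/(EG - F^2), Gamma^y_ij = (E*[ij,y] - F*[ij,x])/(EG - F^2)
Gamma_xxx = 368/549, Gamma_xxy = 46/549, Gamma_xyy = -368/549, Gamma_yxx = 32/549, Gamma_yxy = 4/549, Gamma_yyy = -32/549
X = (0, 1), Y = (-19/6, -3) at the point

Answer: (nabla_X Y)^x = 2875/1647, (nabla_X Y)^y = 1897/1647


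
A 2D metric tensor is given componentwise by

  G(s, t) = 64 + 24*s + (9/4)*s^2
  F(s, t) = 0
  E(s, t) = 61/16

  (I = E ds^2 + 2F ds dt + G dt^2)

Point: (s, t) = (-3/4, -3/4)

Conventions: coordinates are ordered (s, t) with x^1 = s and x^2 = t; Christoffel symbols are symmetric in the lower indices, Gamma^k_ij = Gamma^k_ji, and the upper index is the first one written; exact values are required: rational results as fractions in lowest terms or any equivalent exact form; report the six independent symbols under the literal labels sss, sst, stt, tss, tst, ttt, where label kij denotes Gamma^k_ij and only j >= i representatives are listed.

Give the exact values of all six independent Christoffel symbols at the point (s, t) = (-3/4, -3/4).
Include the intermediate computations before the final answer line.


E = 61/16, F = 0, G = 3025/64 at the point
E_s = 0, E_t = 0, F_s = 0, F_t = 0, G_s = 165/8, G_t = 0
EG - F^2 = 184525/1024;  g^inv = (1024/184525) * [[3025/64, 0], [0, 61/16]]
first-kind symbols [ij,l] = (1/2)(d_i g_jl + d_j g_il - d_l g_ij): [ss,s] = E_s/2 = 0, [ss,t] = F_s - E_t/2 = 0, [st,s] = E_t/2 = 0, [st,t] = G_s/2 = 165/16, [tt,s] = F_t - G_s/2 = -165/16, [tt,t] = G_t/2 = 0
Gamma^s_ij = (G*[ij,s] - F*[ij,t])/(EG - F^2), Gamma^t_ij = (E*[ij,t] - F*[ij,s])/(EG - F^2)

Answer: Gamma_sss = 0, Gamma_sst = 0, Gamma_stt = -165/61, Gamma_tss = 0, Gamma_tst = 12/55, Gamma_ttt = 0


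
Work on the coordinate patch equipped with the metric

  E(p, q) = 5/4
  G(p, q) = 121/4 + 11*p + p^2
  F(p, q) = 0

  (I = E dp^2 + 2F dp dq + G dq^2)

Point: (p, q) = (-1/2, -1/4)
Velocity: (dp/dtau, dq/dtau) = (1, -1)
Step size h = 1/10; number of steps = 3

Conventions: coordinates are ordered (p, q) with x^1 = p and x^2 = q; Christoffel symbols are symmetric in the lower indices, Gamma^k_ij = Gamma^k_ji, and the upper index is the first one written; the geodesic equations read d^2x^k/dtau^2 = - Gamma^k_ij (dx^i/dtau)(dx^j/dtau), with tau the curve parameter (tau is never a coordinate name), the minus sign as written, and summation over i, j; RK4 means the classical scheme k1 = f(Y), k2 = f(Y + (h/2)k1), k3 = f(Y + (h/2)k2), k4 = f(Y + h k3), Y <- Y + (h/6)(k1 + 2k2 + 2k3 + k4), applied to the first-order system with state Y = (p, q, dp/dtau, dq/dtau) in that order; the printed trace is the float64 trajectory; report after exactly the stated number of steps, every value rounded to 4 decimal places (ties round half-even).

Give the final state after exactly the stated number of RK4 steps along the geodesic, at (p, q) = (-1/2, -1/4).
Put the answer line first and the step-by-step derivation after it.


Answer: p = -0.0328, q = -0.5272, dp/dtau = 2.0669, dq/dtau = -0.8364

f(Y) = (dp/dtau, dq/dtau, -Gamma^p_ij Y'^i Y'^j, -Gamma^q_ij Y'^i Y'^j) with the Gammas evaluated at the stage position; h = 0.100000; intermediate values shown to 6 dp
step 0: p = -0.5000, q = -0.2500, dp/dtau = 1.0000, dq/dtau = -1.0000
step 1:
  k1: at (p, q) = (-0.500000, -0.250000), (dp/dtau, dq/dtau) = (1.000000, -1.000000); Gamma_ppp = 0.000000, Gamma_ppq = 0.000000, Gamma_pqq = -4.000000, Gamma_qpp = 0.000000, Gamma_qpq = 0.200000, Gamma_qqq = 0.000000; k1 = (1.000000, -1.000000, 4.000000, 0.400000)
  k2: at (p, q) = (-0.450000, -0.300000), (dp/dtau, dq/dtau) = (1.200000, -0.980000); Gamma_ppp = 0.000000, Gamma_ppq = 0.000000, Gamma_pqq = -4.040000, Gamma_qpp = 0.000000, Gamma_qpq = 0.198020, Gamma_qqq = 0.000000; k2 = (1.200000, -0.980000, 3.880016, 0.465743)
  k3: at (p, q) = (-0.440000, -0.299000), (dp/dtau, dq/dtau) = (1.194001, -0.976713); Gamma_ppp = 0.000000, Gamma_ppq = 0.000000, Gamma_pqq = -4.048000, Gamma_qpp = 0.000000, Gamma_qpq = 0.197628, Gamma_qqq = 0.000000; k3 = (1.194001, -0.976713, 3.861663, 0.460947)
  k4: at (p, q) = (-0.380600, -0.347671), (dp/dtau, dq/dtau) = (1.386166, -0.953905); Gamma_ppp = 0.000000, Gamma_ppq = 0.000000, Gamma_pqq = -4.095520, Gamma_qpp = 0.000000, Gamma_qpq = 0.195335, Gamma_qqq = 0.000000; k4 = (1.386166, -0.953905, 3.726658, 0.516573)
  Y <- Y + (h/6)(k1 + 2k2 + 2k3 + k4): p = -0.3804, q = -0.3478, dp/dtau = 1.3868, dq/dtau = -0.9538
step 2:
  k1: at (p, q) = (-0.380431, -0.347789), (dp/dtau, dq/dtau) = (1.386834, -0.953834); Gamma_ppp = 0.000000, Gamma_ppq = 0.000000, Gamma_pqq = -4.095656, Gamma_qpp = 0.000000, Gamma_qpq = 0.195329, Gamma_qqq = 0.000000; k1 = (1.386834, -0.953834, 3.726226, 0.516766)
  k2: at (p, q) = (-0.311089, -0.395481), (dp/dtau, dq/dtau) = (1.573145, -0.927996); Gamma_ppp = 0.000000, Gamma_ppq = 0.000000, Gamma_pqq = -4.151129, Gamma_qpp = 0.000000, Gamma_qpq = 0.192719, Gamma_qqq = 0.000000; k2 = (1.573145, -0.927996, 3.574854, 0.562689)
  k3: at (p, q) = (-0.301773, -0.394189), (dp/dtau, dq/dtau) = (1.565576, -0.925700); Gamma_ppp = 0.000000, Gamma_ppq = 0.000000, Gamma_pqq = -4.158581, Gamma_qpp = 0.000000, Gamma_qpq = 0.192373, Gamma_qqq = 0.000000; k3 = (1.565576, -0.925700, 3.563571, 0.557595)
  k4: at (p, q) = (-0.223873, -0.440359), (dp/dtau, dq/dtau) = (1.743191, -0.898075); Gamma_ppp = 0.000000, Gamma_ppq = 0.000000, Gamma_pqq = -4.220902, Gamma_qpp = 0.000000, Gamma_qpq = 0.189533, Gamma_qqq = 0.000000; k4 = (1.743191, -0.898075, 3.404318, 0.593434)
  Y <- Y + (h/6)(k1 + 2k2 + 2k3 + k4): p = -0.2236, q = -0.4404, dp/dtau = 1.7436, dq/dtau = -0.8980
step 3:
  k1: at (p, q) = (-0.223639, -0.440444), (dp/dtau, dq/dtau) = (1.743623, -0.897988); Gamma_ppp = 0.000000, Gamma_ppq = 0.000000, Gamma_pqq = -4.221088, Gamma_qpp = 0.000000, Gamma_qpq = 0.189525, Gamma_qqq = 0.000000; k1 = (1.743623, -0.897988, 3.403812, 0.593497)
  k2: at (p, q) = (-0.136458, -0.485343), (dp/dtau, dq/dtau) = (1.913814, -0.868313); Gamma_ppp = 0.000000, Gamma_ppq = 0.000000, Gamma_pqq = -4.290833, Gamma_qpp = 0.000000, Gamma_qpq = 0.186444, Gamma_qqq = 0.000000; k2 = (1.913814, -0.868313, 3.235150, 0.619661)
  k3: at (p, q) = (-0.127949, -0.483860), (dp/dtau, dq/dtau) = (1.905381, -0.867005); Gamma_ppp = 0.000000, Gamma_ppq = 0.000000, Gamma_pqq = -4.297641, Gamma_qpp = 0.000000, Gamma_qpq = 0.186149, Gamma_qqq = 0.000000; k3 = (1.905381, -0.867005, 3.230526, 0.615026)
  k4: at (p, q) = (-0.033101, -0.527144), (dp/dtau, dq/dtau) = (2.066676, -0.836485); Gamma_ppp = 0.000000, Gamma_ppq = 0.000000, Gamma_pqq = -4.373519, Gamma_qpp = 0.000000, Gamma_qpq = 0.182919, Gamma_qqq = 0.000000; k4 = (2.066676, -0.836485, 3.060186, 0.632441)
  Y <- Y + (h/6)(k1 + 2k2 + 2k3 + k4): p = -0.0328, q = -0.5272, dp/dtau = 2.0669, dq/dtau = -0.8364


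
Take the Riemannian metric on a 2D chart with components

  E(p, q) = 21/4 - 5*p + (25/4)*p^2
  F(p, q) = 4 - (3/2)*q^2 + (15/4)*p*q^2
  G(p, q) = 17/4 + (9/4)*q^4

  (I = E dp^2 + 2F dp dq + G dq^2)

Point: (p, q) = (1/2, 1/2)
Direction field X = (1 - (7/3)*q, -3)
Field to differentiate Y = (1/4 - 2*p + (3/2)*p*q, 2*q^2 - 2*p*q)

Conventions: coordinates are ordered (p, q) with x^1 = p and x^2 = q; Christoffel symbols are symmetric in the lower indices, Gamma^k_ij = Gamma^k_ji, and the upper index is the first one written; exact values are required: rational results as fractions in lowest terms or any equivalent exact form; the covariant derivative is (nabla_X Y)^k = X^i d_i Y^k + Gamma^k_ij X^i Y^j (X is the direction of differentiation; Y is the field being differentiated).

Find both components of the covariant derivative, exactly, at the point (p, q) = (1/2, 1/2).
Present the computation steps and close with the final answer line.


E = 69/16, F = 131/32, G = 281/64 at the point
E_p = 5/4, E_q = 0, F_p = 15/16, F_q = 3/8, G_p = 0, G_q = 9/8
EG - F^2 = 557/256;  g^inv = (256/557) * [[281/64, -131/32], [-131/32, 69/16]]
first-kind symbols [ij,l] = (1/2)(d_i g_jl + d_j g_il - d_l g_ij): [pp,p] = E_p/2 = 5/8, [pp,q] = F_p - E_q/2 = 15/16, [pq,p] = E_q/2 = 0, [pq,q] = G_p/2 = 0, [qq,p] = F_q - G_p/2 = 3/8, [qq,q] = G_q/2 = 9/16
Gamma^p_ij = (G*[ij,p] - F*[ij,q])/(EG - F^2), Gamma^q_ij = (E*[ij,q] - F*[ij,p])/(EG - F^2)
Gamma_ppp = -280/557, Gamma_ppq = 0, Gamma_pqq = -168/557, Gamma_qpp = 380/557, Gamma_qpq = 0, Gamma_qqq = 228/557
X = (-1/6, -3), Y = (-3/8, 0) at the point

Answer: (nabla_X Y)^p = -27713/13368, (nabla_X Y)^q = -18653/6684


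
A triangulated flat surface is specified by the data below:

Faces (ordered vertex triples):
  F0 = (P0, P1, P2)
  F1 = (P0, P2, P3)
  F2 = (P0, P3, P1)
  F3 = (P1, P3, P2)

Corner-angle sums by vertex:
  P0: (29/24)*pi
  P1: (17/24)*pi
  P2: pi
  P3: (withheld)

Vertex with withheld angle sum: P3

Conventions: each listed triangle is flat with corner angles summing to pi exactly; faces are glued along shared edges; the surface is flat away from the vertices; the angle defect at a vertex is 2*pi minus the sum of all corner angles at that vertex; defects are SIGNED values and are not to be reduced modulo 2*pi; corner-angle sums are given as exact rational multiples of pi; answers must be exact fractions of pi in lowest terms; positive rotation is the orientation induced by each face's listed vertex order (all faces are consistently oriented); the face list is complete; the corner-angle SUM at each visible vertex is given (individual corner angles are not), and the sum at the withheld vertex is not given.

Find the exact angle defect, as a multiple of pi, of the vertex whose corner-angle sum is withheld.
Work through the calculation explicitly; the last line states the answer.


V = 4, E = 6, F = 4; chi = V - E + F = 2
Gauss-Bonnet: total defect = 2*pi*chi = 4*pi; visible defects sum to (37/12)*pi

Answer: defect(P3) = (11/12)*pi
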